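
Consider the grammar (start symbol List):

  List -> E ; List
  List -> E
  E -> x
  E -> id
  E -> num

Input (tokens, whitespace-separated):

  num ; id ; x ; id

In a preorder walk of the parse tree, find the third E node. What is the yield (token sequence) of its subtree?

x

[List [E num] ; [List [E id] ; [List [E x] ; [List [E id]]]]]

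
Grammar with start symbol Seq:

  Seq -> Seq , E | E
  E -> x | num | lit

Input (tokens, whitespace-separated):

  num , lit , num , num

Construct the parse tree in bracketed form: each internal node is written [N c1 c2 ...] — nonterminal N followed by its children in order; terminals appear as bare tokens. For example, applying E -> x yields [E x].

Seq
Seq , E
Seq , E , E
Seq , E , E , E
E , E , E , E
num , E , E , E
num , lit , E , E
num , lit , num , E
num , lit , num , num

[Seq [Seq [Seq [Seq [E num]] , [E lit]] , [E num]] , [E num]]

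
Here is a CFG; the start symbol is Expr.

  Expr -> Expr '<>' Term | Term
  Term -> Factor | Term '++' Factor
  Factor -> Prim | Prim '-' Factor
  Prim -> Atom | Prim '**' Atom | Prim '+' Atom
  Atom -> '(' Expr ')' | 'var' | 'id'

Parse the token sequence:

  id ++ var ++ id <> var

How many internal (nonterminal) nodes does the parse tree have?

[Expr [Expr [Term [Term [Term [Factor [Prim [Atom id]]]] ++ [Factor [Prim [Atom var]]]] ++ [Factor [Prim [Atom id]]]]] <> [Term [Factor [Prim [Atom var]]]]]

18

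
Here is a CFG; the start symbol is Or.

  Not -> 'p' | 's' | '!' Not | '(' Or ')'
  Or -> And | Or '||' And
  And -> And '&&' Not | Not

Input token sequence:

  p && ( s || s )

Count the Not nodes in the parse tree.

[Or [And [And [Not p]] && [Not ( [Or [Or [And [Not s]]] || [And [Not s]]] )]]]

4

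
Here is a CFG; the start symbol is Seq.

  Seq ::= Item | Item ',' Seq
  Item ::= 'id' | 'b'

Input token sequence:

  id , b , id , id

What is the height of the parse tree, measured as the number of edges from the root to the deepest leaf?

5

[Seq [Item id] , [Seq [Item b] , [Seq [Item id] , [Seq [Item id]]]]]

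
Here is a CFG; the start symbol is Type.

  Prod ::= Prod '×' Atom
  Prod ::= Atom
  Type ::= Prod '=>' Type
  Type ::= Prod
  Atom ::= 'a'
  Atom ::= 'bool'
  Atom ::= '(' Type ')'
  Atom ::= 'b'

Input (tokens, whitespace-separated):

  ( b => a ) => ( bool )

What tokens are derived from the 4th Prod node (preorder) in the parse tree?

[Type [Prod [Atom ( [Type [Prod [Atom b]] => [Type [Prod [Atom a]]]] )]] => [Type [Prod [Atom ( [Type [Prod [Atom bool]]] )]]]]

( bool )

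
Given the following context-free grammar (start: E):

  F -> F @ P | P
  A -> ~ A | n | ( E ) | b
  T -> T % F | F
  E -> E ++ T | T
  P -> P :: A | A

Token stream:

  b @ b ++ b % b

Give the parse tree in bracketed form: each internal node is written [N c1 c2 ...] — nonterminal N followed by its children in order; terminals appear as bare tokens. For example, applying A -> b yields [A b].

[E [E [T [F [F [P [A b]]] @ [P [A b]]]]] ++ [T [T [F [P [A b]]]] % [F [P [A b]]]]]

E
E ++ T
T ++ T
F ++ T
F @ P ++ T
P @ P ++ T
A @ P ++ T
b @ P ++ T
b @ A ++ T
b @ b ++ T
b @ b ++ T % F
b @ b ++ F % F
b @ b ++ P % F
b @ b ++ A % F
b @ b ++ b % F
b @ b ++ b % P
b @ b ++ b % A
b @ b ++ b % b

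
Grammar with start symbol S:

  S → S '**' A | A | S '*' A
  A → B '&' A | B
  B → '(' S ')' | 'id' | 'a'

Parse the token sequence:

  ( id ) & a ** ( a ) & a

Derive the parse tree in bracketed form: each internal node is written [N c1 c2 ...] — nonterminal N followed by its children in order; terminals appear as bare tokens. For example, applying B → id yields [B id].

[S [S [A [B ( [S [A [B id]]] )] & [A [B a]]]] ** [A [B ( [S [A [B a]]] )] & [A [B a]]]]

S
S ** A
A ** A
B & A ** A
( S ) & A ** A
( A ) & A ** A
( B ) & A ** A
( id ) & A ** A
( id ) & B ** A
( id ) & a ** A
( id ) & a ** B & A
( id ) & a ** ( S ) & A
( id ) & a ** ( A ) & A
( id ) & a ** ( B ) & A
( id ) & a ** ( a ) & A
( id ) & a ** ( a ) & B
( id ) & a ** ( a ) & a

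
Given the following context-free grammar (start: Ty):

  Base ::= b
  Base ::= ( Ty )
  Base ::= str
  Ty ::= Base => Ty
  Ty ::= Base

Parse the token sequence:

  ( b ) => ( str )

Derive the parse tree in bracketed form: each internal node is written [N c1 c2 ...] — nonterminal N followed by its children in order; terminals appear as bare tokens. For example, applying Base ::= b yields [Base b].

Ty
Base => Ty
( Ty ) => Ty
( Base ) => Ty
( b ) => Ty
( b ) => Base
( b ) => ( Ty )
( b ) => ( Base )
( b ) => ( str )

[Ty [Base ( [Ty [Base b]] )] => [Ty [Base ( [Ty [Base str]] )]]]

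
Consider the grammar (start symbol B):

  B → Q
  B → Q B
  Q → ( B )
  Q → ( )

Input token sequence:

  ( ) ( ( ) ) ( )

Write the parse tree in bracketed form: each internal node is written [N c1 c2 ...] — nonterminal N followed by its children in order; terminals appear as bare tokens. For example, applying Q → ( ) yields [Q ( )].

B
Q B
( ) B
( ) Q B
( ) ( B ) B
( ) ( Q ) B
( ) ( ( ) ) B
( ) ( ( ) ) Q
( ) ( ( ) ) ( )

[B [Q ( )] [B [Q ( [B [Q ( )]] )] [B [Q ( )]]]]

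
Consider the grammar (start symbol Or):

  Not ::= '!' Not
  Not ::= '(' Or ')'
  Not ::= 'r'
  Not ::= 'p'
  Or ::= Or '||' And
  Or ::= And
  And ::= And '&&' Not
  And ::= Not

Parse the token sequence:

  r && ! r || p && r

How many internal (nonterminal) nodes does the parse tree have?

11

[Or [Or [And [And [Not r]] && [Not ! [Not r]]]] || [And [And [Not p]] && [Not r]]]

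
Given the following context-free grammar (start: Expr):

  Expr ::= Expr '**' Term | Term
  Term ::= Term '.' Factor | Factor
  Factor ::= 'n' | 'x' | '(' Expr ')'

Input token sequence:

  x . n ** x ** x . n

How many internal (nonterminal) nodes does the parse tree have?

13

[Expr [Expr [Expr [Term [Term [Factor x]] . [Factor n]]] ** [Term [Factor x]]] ** [Term [Term [Factor x]] . [Factor n]]]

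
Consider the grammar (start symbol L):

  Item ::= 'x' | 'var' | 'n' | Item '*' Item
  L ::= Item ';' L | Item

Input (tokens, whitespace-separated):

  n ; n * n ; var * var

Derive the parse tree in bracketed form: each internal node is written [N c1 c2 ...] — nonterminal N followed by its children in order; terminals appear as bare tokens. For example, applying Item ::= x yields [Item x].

L
Item ; L
n ; L
n ; Item ; L
n ; Item * Item ; L
n ; n * Item ; L
n ; n * n ; L
n ; n * n ; Item
n ; n * n ; Item * Item
n ; n * n ; var * Item
n ; n * n ; var * var

[L [Item n] ; [L [Item [Item n] * [Item n]] ; [L [Item [Item var] * [Item var]]]]]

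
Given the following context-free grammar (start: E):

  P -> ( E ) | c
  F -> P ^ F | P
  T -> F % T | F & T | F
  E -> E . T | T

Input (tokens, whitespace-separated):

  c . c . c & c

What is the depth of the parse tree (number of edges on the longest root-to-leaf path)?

6

[E [E [E [T [F [P c]]]] . [T [F [P c]]]] . [T [F [P c]] & [T [F [P c]]]]]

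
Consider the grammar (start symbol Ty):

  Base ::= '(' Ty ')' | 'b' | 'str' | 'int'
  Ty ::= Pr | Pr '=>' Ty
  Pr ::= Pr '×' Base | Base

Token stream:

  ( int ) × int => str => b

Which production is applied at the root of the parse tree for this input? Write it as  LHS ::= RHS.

Ty ::= Pr '=>' Ty

[Ty [Pr [Pr [Base ( [Ty [Pr [Base int]]] )]] × [Base int]] => [Ty [Pr [Base str]] => [Ty [Pr [Base b]]]]]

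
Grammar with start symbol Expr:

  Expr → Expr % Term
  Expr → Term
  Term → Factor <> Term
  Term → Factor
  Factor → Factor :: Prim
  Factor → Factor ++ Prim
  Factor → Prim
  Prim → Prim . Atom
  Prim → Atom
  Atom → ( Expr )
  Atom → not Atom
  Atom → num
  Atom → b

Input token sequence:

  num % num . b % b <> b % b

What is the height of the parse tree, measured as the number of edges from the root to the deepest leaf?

8

[Expr [Expr [Expr [Expr [Term [Factor [Prim [Atom num]]]]] % [Term [Factor [Prim [Prim [Atom num]] . [Atom b]]]]] % [Term [Factor [Prim [Atom b]]] <> [Term [Factor [Prim [Atom b]]]]]] % [Term [Factor [Prim [Atom b]]]]]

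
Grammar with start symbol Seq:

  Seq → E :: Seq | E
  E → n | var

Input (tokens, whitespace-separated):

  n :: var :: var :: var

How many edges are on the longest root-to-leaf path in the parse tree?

5

[Seq [E n] :: [Seq [E var] :: [Seq [E var] :: [Seq [E var]]]]]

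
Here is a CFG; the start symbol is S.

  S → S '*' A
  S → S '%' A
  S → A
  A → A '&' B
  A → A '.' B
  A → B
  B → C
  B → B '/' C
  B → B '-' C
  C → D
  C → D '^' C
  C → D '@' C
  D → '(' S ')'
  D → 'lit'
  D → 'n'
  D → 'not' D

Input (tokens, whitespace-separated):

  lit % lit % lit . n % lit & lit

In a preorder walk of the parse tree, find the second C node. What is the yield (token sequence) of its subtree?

lit

[S [S [S [S [A [B [C [D lit]]]]] % [A [B [C [D lit]]]]] % [A [A [B [C [D lit]]]] . [B [C [D n]]]]] % [A [A [B [C [D lit]]]] & [B [C [D lit]]]]]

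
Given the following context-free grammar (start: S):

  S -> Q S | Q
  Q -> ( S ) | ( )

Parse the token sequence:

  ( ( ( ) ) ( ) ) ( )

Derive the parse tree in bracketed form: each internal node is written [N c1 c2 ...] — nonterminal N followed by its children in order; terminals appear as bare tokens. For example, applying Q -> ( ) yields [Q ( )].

S
Q S
( S ) S
( Q S ) S
( ( S ) S ) S
( ( Q ) S ) S
( ( ( ) ) S ) S
( ( ( ) ) Q ) S
( ( ( ) ) ( ) ) S
( ( ( ) ) ( ) ) Q
( ( ( ) ) ( ) ) ( )

[S [Q ( [S [Q ( [S [Q ( )]] )] [S [Q ( )]]] )] [S [Q ( )]]]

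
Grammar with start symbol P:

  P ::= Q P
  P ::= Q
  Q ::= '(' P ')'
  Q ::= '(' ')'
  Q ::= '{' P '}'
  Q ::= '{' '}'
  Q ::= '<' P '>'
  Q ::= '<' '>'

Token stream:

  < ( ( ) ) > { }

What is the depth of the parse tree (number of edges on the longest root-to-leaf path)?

6

[P [Q < [P [Q ( [P [Q ( )]] )]] >] [P [Q { }]]]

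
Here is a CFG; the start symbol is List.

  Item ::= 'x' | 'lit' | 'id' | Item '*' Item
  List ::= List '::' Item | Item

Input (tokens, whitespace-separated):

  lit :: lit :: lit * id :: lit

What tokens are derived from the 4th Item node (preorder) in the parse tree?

[List [List [List [List [Item lit]] :: [Item lit]] :: [Item [Item lit] * [Item id]]] :: [Item lit]]

lit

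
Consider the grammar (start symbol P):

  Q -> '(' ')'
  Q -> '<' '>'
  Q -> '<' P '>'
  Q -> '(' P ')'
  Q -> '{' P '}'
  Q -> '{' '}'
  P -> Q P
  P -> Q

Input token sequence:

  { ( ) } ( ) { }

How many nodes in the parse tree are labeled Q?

4

[P [Q { [P [Q ( )]] }] [P [Q ( )] [P [Q { }]]]]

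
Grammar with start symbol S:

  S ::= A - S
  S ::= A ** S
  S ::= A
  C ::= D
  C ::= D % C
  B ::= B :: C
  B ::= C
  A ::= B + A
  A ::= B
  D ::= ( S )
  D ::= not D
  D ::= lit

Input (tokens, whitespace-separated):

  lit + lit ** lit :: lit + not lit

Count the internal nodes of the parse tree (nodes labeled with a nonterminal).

22

[S [A [B [C [D lit]]] + [A [B [C [D lit]]]]] ** [S [A [B [B [C [D lit]]] :: [C [D lit]]] + [A [B [C [D not [D lit]]]]]]]]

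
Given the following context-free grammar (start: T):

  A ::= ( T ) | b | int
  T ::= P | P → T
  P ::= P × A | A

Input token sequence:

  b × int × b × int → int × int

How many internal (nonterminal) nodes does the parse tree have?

14

[T [P [P [P [P [A b]] × [A int]] × [A b]] × [A int]] → [T [P [P [A int]] × [A int]]]]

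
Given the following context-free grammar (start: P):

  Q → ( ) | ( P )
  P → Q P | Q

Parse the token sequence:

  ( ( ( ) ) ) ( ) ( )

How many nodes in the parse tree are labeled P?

[P [Q ( [P [Q ( [P [Q ( )]] )]] )] [P [Q ( )] [P [Q ( )]]]]

5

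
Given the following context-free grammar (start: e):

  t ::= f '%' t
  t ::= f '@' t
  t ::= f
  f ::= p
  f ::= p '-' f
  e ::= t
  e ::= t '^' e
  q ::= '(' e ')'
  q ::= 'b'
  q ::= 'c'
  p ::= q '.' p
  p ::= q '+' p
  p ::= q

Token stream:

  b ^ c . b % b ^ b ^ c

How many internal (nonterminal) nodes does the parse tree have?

[e [t [f [p [q b]]]] ^ [e [t [f [p [q c] . [p [q b]]]] % [t [f [p [q b]]]]] ^ [e [t [f [p [q b]]]] ^ [e [t [f [p [q c]]]]]]]]

26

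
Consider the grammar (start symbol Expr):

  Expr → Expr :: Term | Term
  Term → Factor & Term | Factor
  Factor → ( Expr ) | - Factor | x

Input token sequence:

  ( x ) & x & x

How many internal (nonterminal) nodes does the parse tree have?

10

[Expr [Term [Factor ( [Expr [Term [Factor x]]] )] & [Term [Factor x] & [Term [Factor x]]]]]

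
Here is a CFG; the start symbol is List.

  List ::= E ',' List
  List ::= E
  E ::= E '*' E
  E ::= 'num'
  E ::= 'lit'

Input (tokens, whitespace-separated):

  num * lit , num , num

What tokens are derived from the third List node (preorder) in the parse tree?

num

[List [E [E num] * [E lit]] , [List [E num] , [List [E num]]]]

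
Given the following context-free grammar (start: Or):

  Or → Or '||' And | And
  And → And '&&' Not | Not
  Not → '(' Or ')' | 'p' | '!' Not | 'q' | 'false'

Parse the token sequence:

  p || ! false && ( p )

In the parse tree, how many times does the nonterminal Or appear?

[Or [Or [And [Not p]]] || [And [And [Not ! [Not false]]] && [Not ( [Or [And [Not p]]] )]]]

3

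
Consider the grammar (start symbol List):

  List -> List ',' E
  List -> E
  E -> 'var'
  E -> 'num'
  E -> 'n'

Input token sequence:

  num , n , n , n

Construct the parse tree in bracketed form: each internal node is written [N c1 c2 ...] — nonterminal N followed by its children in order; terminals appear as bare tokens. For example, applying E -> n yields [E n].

List
List , E
List , E , E
List , E , E , E
E , E , E , E
num , E , E , E
num , n , E , E
num , n , n , E
num , n , n , n

[List [List [List [List [E num]] , [E n]] , [E n]] , [E n]]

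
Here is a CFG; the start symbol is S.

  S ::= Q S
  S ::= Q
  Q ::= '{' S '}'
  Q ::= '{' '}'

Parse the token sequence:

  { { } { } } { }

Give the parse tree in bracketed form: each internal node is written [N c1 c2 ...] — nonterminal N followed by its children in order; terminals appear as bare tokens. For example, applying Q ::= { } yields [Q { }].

S
Q S
{ S } S
{ Q S } S
{ { } S } S
{ { } Q } S
{ { } { } } S
{ { } { } } Q
{ { } { } } { }

[S [Q { [S [Q { }] [S [Q { }]]] }] [S [Q { }]]]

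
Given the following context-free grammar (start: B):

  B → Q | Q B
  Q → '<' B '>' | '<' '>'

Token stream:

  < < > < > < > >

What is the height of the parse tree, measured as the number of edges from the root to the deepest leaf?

[B [Q < [B [Q < >] [B [Q < >] [B [Q < >]]]] >]]

6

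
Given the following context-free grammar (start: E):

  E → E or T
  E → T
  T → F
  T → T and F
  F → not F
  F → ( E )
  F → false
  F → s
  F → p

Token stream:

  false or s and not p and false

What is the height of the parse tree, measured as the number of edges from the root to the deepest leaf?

5

[E [E [T [F false]]] or [T [T [T [F s]] and [F not [F p]]] and [F false]]]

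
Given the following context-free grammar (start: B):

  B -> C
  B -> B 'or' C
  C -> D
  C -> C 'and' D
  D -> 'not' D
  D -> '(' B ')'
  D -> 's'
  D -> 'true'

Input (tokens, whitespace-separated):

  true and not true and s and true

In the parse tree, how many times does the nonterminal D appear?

5

[B [C [C [C [C [D true]] and [D not [D true]]] and [D s]] and [D true]]]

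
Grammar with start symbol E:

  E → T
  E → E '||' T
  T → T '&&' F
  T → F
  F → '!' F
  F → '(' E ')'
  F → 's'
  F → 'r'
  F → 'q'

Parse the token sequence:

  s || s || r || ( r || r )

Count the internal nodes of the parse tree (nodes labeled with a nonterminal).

18

[E [E [E [E [T [F s]]] || [T [F s]]] || [T [F r]]] || [T [F ( [E [E [T [F r]]] || [T [F r]]] )]]]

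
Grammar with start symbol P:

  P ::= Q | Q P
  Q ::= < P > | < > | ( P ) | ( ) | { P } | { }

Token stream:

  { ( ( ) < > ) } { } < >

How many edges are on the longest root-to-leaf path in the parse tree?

7

[P [Q { [P [Q ( [P [Q ( )] [P [Q < >]]] )]] }] [P [Q { }] [P [Q < >]]]]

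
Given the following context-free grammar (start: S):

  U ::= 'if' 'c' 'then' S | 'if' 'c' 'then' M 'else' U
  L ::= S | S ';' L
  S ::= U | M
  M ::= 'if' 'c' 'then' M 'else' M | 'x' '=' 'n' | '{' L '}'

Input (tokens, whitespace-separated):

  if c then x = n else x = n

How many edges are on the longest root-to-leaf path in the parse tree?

3

[S [M if c then [M x = n] else [M x = n]]]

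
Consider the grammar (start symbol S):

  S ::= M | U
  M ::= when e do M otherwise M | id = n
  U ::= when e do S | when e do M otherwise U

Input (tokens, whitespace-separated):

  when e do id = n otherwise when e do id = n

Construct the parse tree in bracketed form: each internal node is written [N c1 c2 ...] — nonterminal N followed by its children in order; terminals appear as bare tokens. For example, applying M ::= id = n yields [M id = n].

[S [U when e do [M id = n] otherwise [U when e do [S [M id = n]]]]]

S
U
when e do M otherwise U
when e do id = n otherwise U
when e do id = n otherwise when e do S
when e do id = n otherwise when e do M
when e do id = n otherwise when e do id = n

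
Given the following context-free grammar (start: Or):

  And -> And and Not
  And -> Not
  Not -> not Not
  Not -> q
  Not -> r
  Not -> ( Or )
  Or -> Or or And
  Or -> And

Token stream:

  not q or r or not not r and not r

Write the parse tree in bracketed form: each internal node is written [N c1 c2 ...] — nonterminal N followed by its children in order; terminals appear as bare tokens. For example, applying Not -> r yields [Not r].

[Or [Or [Or [And [Not not [Not q]]]] or [And [Not r]]] or [And [And [Not not [Not not [Not r]]]] and [Not not [Not r]]]]

Or
Or or And
Or or And or And
And or And or And
Not or And or And
not Not or And or And
not q or And or And
not q or Not or And
not q or r or And
not q or r or And and Not
not q or r or Not and Not
not q or r or not Not and Not
not q or r or not not Not and Not
not q or r or not not r and Not
not q or r or not not r and not Not
not q or r or not not r and not r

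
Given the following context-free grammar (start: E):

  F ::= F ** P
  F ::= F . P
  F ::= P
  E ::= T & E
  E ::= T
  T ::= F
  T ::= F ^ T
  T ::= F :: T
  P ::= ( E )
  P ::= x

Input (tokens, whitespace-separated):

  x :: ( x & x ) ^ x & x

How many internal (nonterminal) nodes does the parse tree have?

[E [T [F [P x]] :: [T [F [P ( [E [T [F [P x]]] & [E [T [F [P x]]]]] )]] ^ [T [F [P x]]]]] & [E [T [F [P x]]]]]

22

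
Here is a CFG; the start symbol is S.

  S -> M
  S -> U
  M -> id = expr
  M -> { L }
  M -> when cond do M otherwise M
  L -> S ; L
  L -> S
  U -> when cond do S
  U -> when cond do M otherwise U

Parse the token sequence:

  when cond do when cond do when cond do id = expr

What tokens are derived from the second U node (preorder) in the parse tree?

when cond do when cond do id = expr

[S [U when cond do [S [U when cond do [S [U when cond do [S [M id = expr]]]]]]]]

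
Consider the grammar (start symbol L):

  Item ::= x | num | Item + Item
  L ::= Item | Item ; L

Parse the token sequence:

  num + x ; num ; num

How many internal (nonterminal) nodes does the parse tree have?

[L [Item [Item num] + [Item x]] ; [L [Item num] ; [L [Item num]]]]

8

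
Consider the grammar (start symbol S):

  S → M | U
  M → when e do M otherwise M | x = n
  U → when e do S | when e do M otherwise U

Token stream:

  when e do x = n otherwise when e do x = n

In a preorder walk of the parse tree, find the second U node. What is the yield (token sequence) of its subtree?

when e do x = n

[S [U when e do [M x = n] otherwise [U when e do [S [M x = n]]]]]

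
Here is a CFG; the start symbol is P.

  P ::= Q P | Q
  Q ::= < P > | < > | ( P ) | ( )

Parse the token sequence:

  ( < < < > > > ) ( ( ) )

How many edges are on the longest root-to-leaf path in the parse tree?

[P [Q ( [P [Q < [P [Q < [P [Q < >]] >]] >]] )] [P [Q ( [P [Q ( )]] )]]]

8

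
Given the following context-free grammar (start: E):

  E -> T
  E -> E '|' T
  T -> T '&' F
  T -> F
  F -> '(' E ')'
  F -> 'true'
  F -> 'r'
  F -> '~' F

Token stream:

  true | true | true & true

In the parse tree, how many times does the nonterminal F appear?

4

[E [E [E [T [F true]]] | [T [F true]]] | [T [T [F true]] & [F true]]]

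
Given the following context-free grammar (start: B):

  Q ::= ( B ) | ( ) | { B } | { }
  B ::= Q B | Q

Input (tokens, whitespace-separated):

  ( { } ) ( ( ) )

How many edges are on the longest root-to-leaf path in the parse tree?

5

[B [Q ( [B [Q { }]] )] [B [Q ( [B [Q ( )]] )]]]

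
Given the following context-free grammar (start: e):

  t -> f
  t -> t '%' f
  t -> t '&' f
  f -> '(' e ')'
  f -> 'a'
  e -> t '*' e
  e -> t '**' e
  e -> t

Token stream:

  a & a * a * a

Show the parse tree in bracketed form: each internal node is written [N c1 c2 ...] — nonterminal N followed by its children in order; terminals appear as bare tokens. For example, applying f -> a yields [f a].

e
t * e
t & f * e
f & f * e
a & f * e
a & a * e
a & a * t * e
a & a * f * e
a & a * a * e
a & a * a * t
a & a * a * f
a & a * a * a

[e [t [t [f a]] & [f a]] * [e [t [f a]] * [e [t [f a]]]]]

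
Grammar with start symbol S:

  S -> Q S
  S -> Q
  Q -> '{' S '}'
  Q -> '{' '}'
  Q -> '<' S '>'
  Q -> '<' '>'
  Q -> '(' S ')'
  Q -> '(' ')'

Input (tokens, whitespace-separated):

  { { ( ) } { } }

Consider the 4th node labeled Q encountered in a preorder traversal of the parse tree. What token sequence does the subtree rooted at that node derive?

{ }

[S [Q { [S [Q { [S [Q ( )]] }] [S [Q { }]]] }]]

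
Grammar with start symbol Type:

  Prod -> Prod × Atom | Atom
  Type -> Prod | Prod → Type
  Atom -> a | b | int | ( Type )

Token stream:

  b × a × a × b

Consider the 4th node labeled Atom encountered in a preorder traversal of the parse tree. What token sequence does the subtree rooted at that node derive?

[Type [Prod [Prod [Prod [Prod [Atom b]] × [Atom a]] × [Atom a]] × [Atom b]]]

b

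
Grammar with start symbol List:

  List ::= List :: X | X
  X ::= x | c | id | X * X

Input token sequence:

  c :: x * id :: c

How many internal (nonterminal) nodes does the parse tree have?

8

[List [List [List [X c]] :: [X [X x] * [X id]]] :: [X c]]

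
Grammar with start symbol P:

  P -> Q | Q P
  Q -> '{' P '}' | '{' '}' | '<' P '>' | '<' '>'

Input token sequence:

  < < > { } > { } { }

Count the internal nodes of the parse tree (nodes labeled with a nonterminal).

[P [Q < [P [Q < >] [P [Q { }]]] >] [P [Q { }] [P [Q { }]]]]

10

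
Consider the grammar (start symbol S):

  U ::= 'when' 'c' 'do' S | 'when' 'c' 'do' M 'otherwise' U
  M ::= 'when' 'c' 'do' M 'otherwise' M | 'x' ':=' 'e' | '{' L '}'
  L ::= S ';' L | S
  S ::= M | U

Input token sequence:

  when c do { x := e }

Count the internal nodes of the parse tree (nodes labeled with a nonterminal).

7

[S [U when c do [S [M { [L [S [M x := e]]] }]]]]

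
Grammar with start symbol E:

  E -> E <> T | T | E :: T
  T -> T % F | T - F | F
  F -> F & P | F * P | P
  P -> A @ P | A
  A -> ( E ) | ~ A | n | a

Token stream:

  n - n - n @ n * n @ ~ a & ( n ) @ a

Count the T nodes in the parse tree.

[E [T [T [T [F [P [A n]]]] - [F [P [A n]]]] - [F [F [F [P [A n] @ [P [A n]]]] * [P [A n] @ [P [A ~ [A a]]]]] & [P [A ( [E [T [F [P [A n]]]]] )] @ [P [A a]]]]]]

4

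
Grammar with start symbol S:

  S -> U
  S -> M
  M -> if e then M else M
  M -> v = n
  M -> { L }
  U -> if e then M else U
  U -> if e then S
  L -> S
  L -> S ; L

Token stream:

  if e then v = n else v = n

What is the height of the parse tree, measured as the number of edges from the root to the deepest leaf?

[S [M if e then [M v = n] else [M v = n]]]

3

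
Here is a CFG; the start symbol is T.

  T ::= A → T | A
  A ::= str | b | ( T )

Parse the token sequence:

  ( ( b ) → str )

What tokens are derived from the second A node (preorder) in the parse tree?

( b )

[T [A ( [T [A ( [T [A b]] )] → [T [A str]]] )]]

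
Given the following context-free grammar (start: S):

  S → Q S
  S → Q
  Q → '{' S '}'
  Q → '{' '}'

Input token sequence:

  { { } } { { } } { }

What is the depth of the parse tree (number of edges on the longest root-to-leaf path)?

[S [Q { [S [Q { }]] }] [S [Q { [S [Q { }]] }] [S [Q { }]]]]

5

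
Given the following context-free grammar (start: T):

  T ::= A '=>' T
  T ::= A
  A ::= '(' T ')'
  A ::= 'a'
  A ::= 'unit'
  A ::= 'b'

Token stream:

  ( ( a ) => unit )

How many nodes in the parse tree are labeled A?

[T [A ( [T [A ( [T [A a]] )] => [T [A unit]]] )]]

4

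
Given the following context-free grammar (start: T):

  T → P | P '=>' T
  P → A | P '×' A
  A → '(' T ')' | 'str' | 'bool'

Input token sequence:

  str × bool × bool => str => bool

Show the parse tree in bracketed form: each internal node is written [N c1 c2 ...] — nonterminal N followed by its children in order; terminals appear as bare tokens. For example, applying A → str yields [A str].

T
P => T
P × A => T
P × A × A => T
A × A × A => T
str × A × A => T
str × bool × A => T
str × bool × bool => T
str × bool × bool => P => T
str × bool × bool => A => T
str × bool × bool => str => T
str × bool × bool => str => P
str × bool × bool => str => A
str × bool × bool => str => bool

[T [P [P [P [A str]] × [A bool]] × [A bool]] => [T [P [A str]] => [T [P [A bool]]]]]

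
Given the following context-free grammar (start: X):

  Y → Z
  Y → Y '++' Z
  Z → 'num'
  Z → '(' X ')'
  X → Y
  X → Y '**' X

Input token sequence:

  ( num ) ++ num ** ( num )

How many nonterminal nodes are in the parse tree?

14

[X [Y [Y [Z ( [X [Y [Z num]]] )]] ++ [Z num]] ** [X [Y [Z ( [X [Y [Z num]]] )]]]]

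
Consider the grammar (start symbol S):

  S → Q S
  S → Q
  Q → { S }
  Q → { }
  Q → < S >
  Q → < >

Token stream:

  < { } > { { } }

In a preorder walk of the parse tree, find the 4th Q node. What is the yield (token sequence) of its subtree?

[S [Q < [S [Q { }]] >] [S [Q { [S [Q { }]] }]]]

{ }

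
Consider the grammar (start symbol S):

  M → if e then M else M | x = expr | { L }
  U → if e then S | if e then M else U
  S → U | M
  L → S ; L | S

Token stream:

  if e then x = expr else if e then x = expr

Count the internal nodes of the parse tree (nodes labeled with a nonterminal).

6

[S [U if e then [M x = expr] else [U if e then [S [M x = expr]]]]]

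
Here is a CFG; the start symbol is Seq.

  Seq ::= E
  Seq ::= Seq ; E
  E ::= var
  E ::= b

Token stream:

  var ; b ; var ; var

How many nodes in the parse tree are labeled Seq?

4

[Seq [Seq [Seq [Seq [E var]] ; [E b]] ; [E var]] ; [E var]]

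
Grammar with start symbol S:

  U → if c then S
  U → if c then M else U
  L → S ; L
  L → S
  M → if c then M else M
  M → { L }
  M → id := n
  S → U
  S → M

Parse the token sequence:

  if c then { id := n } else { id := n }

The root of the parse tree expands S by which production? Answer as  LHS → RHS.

[S [M if c then [M { [L [S [M id := n]]] }] else [M { [L [S [M id := n]]] }]]]

S → M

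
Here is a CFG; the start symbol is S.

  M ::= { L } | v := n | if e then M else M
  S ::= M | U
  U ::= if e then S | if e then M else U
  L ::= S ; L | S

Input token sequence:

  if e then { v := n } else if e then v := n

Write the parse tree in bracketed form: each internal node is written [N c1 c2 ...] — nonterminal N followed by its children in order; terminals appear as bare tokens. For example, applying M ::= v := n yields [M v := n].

S
U
if e then M else U
if e then { L } else U
if e then { S } else U
if e then { M } else U
if e then { v := n } else U
if e then { v := n } else if e then S
if e then { v := n } else if e then M
if e then { v := n } else if e then v := n

[S [U if e then [M { [L [S [M v := n]]] }] else [U if e then [S [M v := n]]]]]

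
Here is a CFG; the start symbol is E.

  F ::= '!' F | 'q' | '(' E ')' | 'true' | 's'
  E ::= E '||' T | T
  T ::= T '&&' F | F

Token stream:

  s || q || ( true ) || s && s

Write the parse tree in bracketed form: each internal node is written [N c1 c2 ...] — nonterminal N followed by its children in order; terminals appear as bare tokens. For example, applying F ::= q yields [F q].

E
E || T
E || T || T
E || T || T || T
T || T || T || T
F || T || T || T
s || T || T || T
s || F || T || T
s || q || T || T
s || q || F || T
s || q || ( E ) || T
s || q || ( T ) || T
s || q || ( F ) || T
s || q || ( true ) || T
s || q || ( true ) || T && F
s || q || ( true ) || F && F
s || q || ( true ) || s && F
s || q || ( true ) || s && s

[E [E [E [E [T [F s]]] || [T [F q]]] || [T [F ( [E [T [F true]]] )]]] || [T [T [F s]] && [F s]]]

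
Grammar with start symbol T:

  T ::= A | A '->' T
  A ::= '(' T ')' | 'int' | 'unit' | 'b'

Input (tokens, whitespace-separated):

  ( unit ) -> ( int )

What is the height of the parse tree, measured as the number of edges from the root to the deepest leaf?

5

[T [A ( [T [A unit]] )] -> [T [A ( [T [A int]] )]]]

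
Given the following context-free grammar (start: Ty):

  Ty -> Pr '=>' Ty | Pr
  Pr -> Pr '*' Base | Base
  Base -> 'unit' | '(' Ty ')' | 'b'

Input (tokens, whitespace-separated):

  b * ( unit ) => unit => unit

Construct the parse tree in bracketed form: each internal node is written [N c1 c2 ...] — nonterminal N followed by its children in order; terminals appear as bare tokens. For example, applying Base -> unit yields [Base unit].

[Ty [Pr [Pr [Base b]] * [Base ( [Ty [Pr [Base unit]]] )]] => [Ty [Pr [Base unit]] => [Ty [Pr [Base unit]]]]]

Ty
Pr => Ty
Pr * Base => Ty
Base * Base => Ty
b * Base => Ty
b * ( Ty ) => Ty
b * ( Pr ) => Ty
b * ( Base ) => Ty
b * ( unit ) => Ty
b * ( unit ) => Pr => Ty
b * ( unit ) => Base => Ty
b * ( unit ) => unit => Ty
b * ( unit ) => unit => Pr
b * ( unit ) => unit => Base
b * ( unit ) => unit => unit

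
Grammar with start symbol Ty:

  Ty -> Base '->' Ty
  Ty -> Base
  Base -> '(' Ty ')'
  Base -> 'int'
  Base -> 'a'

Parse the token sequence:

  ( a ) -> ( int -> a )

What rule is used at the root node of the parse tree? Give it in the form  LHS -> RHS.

[Ty [Base ( [Ty [Base a]] )] -> [Ty [Base ( [Ty [Base int] -> [Ty [Base a]]] )]]]

Ty -> Base '->' Ty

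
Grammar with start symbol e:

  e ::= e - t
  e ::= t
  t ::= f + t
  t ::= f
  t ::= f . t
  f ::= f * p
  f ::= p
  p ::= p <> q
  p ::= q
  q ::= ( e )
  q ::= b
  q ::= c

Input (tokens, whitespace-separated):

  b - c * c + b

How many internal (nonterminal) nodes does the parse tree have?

[e [e [t [f [p [q b]]]]] - [t [f [f [p [q c]]] * [p [q c]]] + [t [f [p [q b]]]]]]

17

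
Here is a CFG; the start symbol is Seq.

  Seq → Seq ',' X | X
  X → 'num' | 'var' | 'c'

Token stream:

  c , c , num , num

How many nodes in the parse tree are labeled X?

[Seq [Seq [Seq [Seq [X c]] , [X c]] , [X num]] , [X num]]

4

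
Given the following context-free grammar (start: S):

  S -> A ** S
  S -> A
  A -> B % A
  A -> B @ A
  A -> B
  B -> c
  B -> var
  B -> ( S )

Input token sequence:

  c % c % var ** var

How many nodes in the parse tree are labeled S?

2

[S [A [B c] % [A [B c] % [A [B var]]]] ** [S [A [B var]]]]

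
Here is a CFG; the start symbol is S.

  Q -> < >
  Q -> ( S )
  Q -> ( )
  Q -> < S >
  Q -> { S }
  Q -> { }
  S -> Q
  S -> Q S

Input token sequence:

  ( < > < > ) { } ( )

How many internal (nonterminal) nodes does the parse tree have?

[S [Q ( [S [Q < >] [S [Q < >]]] )] [S [Q { }] [S [Q ( )]]]]

10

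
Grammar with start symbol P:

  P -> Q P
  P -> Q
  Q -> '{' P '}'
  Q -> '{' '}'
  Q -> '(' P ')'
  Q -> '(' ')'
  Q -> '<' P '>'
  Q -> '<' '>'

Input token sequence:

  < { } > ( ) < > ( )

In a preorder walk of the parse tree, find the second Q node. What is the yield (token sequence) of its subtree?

{ }

[P [Q < [P [Q { }]] >] [P [Q ( )] [P [Q < >] [P [Q ( )]]]]]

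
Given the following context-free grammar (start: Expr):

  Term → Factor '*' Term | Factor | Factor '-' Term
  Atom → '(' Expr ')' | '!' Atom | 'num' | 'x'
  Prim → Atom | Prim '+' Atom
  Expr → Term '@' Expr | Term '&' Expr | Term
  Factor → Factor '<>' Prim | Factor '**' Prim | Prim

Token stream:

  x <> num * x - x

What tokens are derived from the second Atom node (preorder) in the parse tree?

num

[Expr [Term [Factor [Factor [Prim [Atom x]]] <> [Prim [Atom num]]] * [Term [Factor [Prim [Atom x]]] - [Term [Factor [Prim [Atom x]]]]]]]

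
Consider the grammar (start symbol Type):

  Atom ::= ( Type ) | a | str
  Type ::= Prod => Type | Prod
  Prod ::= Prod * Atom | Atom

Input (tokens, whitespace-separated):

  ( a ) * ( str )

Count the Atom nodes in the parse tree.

4

[Type [Prod [Prod [Atom ( [Type [Prod [Atom a]]] )]] * [Atom ( [Type [Prod [Atom str]]] )]]]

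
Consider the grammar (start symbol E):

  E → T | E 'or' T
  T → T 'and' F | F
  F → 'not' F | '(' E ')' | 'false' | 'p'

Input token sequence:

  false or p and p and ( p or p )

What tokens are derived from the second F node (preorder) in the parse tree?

p

[E [E [T [F false]]] or [T [T [T [F p]] and [F p]] and [F ( [E [E [T [F p]]] or [T [F p]]] )]]]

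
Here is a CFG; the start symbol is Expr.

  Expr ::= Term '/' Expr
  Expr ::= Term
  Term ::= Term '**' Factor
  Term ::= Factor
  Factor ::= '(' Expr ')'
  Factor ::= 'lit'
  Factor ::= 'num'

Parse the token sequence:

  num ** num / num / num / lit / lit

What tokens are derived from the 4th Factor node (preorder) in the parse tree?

num

[Expr [Term [Term [Factor num]] ** [Factor num]] / [Expr [Term [Factor num]] / [Expr [Term [Factor num]] / [Expr [Term [Factor lit]] / [Expr [Term [Factor lit]]]]]]]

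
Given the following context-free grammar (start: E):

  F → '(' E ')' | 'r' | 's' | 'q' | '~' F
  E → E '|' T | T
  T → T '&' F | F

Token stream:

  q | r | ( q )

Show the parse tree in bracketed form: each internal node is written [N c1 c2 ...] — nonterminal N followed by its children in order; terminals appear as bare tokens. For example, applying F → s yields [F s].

[E [E [E [T [F q]]] | [T [F r]]] | [T [F ( [E [T [F q]]] )]]]

E
E | T
E | T | T
T | T | T
F | T | T
q | T | T
q | F | T
q | r | T
q | r | F
q | r | ( E )
q | r | ( T )
q | r | ( F )
q | r | ( q )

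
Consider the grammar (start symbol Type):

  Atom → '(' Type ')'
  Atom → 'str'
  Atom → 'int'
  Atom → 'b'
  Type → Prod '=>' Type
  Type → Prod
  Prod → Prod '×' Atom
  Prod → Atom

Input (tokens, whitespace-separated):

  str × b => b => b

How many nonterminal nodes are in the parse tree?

11

[Type [Prod [Prod [Atom str]] × [Atom b]] => [Type [Prod [Atom b]] => [Type [Prod [Atom b]]]]]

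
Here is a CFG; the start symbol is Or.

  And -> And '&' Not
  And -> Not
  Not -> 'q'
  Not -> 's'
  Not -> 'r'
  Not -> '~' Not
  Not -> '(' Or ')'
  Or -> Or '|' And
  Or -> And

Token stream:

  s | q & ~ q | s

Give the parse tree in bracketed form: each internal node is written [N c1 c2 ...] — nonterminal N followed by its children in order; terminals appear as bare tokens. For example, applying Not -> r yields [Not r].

[Or [Or [Or [And [Not s]]] | [And [And [Not q]] & [Not ~ [Not q]]]] | [And [Not s]]]

Or
Or | And
Or | And | And
And | And | And
Not | And | And
s | And | And
s | And & Not | And
s | Not & Not | And
s | q & Not | And
s | q & ~ Not | And
s | q & ~ q | And
s | q & ~ q | Not
s | q & ~ q | s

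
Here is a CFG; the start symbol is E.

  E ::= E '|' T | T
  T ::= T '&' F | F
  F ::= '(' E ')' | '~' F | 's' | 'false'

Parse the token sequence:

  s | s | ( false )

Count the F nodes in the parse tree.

[E [E [E [T [F s]]] | [T [F s]]] | [T [F ( [E [T [F false]]] )]]]

4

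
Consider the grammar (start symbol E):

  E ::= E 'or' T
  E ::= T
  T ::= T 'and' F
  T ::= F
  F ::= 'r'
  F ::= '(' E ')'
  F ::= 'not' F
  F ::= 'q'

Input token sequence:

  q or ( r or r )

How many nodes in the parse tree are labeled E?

4

[E [E [T [F q]]] or [T [F ( [E [E [T [F r]]] or [T [F r]]] )]]]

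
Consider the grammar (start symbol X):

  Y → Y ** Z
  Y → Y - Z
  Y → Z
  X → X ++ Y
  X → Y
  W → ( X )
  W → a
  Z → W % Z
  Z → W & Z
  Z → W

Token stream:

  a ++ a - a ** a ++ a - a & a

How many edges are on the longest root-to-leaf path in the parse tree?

[X [X [X [Y [Z [W a]]]] ++ [Y [Y [Y [Z [W a]]] - [Z [W a]]] ** [Z [W a]]]] ++ [Y [Y [Z [W a]]] - [Z [W a] & [Z [W a]]]]]

7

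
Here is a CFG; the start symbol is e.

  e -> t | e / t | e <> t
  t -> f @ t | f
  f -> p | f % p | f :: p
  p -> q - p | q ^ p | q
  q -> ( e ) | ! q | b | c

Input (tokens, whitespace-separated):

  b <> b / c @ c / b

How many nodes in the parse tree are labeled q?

5

[e [e [e [e [t [f [p [q b]]]]] <> [t [f [p [q b]]]]] / [t [f [p [q c]]] @ [t [f [p [q c]]]]]] / [t [f [p [q b]]]]]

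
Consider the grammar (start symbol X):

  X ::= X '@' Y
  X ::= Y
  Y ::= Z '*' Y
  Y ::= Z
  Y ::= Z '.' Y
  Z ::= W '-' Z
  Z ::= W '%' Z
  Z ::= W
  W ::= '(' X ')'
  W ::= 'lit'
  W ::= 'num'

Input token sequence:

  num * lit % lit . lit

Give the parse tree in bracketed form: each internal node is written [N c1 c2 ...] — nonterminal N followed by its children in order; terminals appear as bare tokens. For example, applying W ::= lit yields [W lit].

X
Y
Z * Y
W * Y
num * Y
num * Z . Y
num * W % Z . Y
num * lit % Z . Y
num * lit % W . Y
num * lit % lit . Y
num * lit % lit . Z
num * lit % lit . W
num * lit % lit . lit

[X [Y [Z [W num]] * [Y [Z [W lit] % [Z [W lit]]] . [Y [Z [W lit]]]]]]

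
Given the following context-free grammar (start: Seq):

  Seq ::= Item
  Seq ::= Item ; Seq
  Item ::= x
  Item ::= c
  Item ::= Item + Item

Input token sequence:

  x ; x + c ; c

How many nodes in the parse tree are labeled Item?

[Seq [Item x] ; [Seq [Item [Item x] + [Item c]] ; [Seq [Item c]]]]

5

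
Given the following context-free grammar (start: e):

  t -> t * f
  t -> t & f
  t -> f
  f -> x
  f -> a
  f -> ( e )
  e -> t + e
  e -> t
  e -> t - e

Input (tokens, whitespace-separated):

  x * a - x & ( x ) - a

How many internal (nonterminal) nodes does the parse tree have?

[e [t [t [f x]] * [f a]] - [e [t [t [f x]] & [f ( [e [t [f x]]] )]] - [e [t [f a]]]]]

16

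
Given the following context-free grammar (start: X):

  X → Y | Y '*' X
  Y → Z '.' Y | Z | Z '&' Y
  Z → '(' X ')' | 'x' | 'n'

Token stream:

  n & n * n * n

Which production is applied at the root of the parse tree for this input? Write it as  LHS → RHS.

X → Y '*' X

[X [Y [Z n] & [Y [Z n]]] * [X [Y [Z n]] * [X [Y [Z n]]]]]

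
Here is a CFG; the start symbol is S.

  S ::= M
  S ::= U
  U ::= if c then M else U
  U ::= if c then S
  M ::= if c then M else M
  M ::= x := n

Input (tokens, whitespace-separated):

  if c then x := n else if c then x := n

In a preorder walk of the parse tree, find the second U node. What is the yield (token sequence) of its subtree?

if c then x := n

[S [U if c then [M x := n] else [U if c then [S [M x := n]]]]]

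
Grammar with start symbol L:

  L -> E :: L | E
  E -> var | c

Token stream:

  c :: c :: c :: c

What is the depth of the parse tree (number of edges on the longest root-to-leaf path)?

5

[L [E c] :: [L [E c] :: [L [E c] :: [L [E c]]]]]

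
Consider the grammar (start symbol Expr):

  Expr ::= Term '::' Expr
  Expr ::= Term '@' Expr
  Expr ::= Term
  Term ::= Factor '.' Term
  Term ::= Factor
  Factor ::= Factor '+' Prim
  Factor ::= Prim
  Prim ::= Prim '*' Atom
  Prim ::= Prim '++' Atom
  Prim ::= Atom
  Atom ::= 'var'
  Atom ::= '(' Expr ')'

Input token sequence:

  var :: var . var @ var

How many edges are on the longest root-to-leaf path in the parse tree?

[Expr [Term [Factor [Prim [Atom var]]]] :: [Expr [Term [Factor [Prim [Atom var]]] . [Term [Factor [Prim [Atom var]]]]] @ [Expr [Term [Factor [Prim [Atom var]]]]]]]

7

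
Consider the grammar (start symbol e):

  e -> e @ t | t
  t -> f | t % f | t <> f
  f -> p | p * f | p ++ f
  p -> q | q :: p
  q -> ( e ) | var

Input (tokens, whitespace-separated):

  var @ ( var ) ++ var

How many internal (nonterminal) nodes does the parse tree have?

18

[e [e [t [f [p [q var]]]]] @ [t [f [p [q ( [e [t [f [p [q var]]]]] )]] ++ [f [p [q var]]]]]]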